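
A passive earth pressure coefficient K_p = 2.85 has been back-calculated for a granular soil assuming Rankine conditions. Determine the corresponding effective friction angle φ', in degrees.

K_p = (1+sin φ)/(1−sin φ) ⇒ sin φ = (K_p − 1)/(K_p + 1) = 0.4805.
φ = arcsin(0.4805) = 28.72°.

28.7°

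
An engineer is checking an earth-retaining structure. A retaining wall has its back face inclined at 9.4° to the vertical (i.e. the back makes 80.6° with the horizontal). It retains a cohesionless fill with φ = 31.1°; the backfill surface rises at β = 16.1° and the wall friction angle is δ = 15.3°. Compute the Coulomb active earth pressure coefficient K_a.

K_a = sin²(α+φ) / [sin²α · sin(α−δ) · (1 + √{sin(φ+δ)sin(φ−β) / (sin(α−δ)sin(α+β))})²].
With α = 80.6°, φ = 31.1°, δ = 15.3°, β = 16.1°: K_a = 0.4607.

0.461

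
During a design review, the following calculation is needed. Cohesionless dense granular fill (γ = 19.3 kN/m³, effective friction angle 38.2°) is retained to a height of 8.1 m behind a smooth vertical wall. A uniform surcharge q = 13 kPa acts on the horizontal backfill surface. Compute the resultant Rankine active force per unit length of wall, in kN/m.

K_a = tan²(45° − φ/2) = 0.2358.
Soil triangle: ½ K_a γ H² = 0.5×0.2358×19.3×8.1² = 149.3 kN/m.
Surcharge rectangle: K_a q H = 0.2358×13×8.1 = 24.83 kN/m.
Total = 149.3 + 24.83 = 174.1 kN/m.

174 kN/m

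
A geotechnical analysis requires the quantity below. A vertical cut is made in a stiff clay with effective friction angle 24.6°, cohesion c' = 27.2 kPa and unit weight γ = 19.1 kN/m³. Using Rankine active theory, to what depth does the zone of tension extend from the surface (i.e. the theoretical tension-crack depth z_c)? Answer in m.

4.44 m

K_a = tan²(45° − 24.6°/2) = 0.4121; √K_a = 0.6420.
The active pressure is zero where K_a γ z = 2c√K_a, so z_c = 2c/(γ√K_a) = 2×27.2/(19.1×0.6420) = 4.436 m.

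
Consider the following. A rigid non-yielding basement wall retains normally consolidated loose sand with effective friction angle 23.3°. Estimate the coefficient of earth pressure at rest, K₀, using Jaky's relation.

K₀ = 1 − sin φ' = 1 − sin 23.3° = 0.6045.

0.604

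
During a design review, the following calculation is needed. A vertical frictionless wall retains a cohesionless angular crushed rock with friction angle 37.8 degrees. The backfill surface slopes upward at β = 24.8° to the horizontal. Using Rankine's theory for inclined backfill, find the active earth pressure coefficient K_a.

K_a = cos β · (cos β − √(cos²β − cos²φ)) / (cos β + √(cos²β − cos²φ)).
cos β = 0.9078, cos φ = 0.7902, √(cos²β − cos²φ) = 0.4469.
K_a = 0.9078 × (0.9078 − 0.4469)/(0.9078 + 0.4469) = 0.3088.

0.309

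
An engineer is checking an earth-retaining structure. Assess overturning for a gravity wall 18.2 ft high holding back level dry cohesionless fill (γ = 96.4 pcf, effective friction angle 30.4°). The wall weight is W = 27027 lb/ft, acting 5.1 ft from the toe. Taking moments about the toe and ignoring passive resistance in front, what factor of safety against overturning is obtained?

K_a = tan²(45° − 30.4°/2) = 0.3280.
P_a = ½K_aγH² = 0.5×0.3280×96.4×18.2² = 5237 lb/ft, acting at H/3 = 6.067 ft above the base.
Overturning moment M_o = P_a × H/3 = 5237 × 6.067 = 31770.
Resisting moment M_r = W × 5.1 = 27027 × 5.1 = 137800.
FS_overturning = M_r/M_o = 137800/31770 = 4.339.

4.34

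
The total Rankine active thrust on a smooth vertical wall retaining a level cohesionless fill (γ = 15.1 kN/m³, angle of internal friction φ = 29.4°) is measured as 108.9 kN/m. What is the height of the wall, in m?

K_a = 0.3415. P_a = ½ K_a γ H² ⇒ H = √(2P_a/(K_a γ)).
H = √(2×108.9/(0.3415×15.1)) = 6.499 m.

6.50 m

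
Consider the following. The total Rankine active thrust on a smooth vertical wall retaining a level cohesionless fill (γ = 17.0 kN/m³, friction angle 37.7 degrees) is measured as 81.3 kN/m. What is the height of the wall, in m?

K_a = 0.2411. P_a = ½ K_a γ H² ⇒ H = √(2P_a/(K_a γ)).
H = √(2×81.3/(0.2411×17.0)) = 6.299 m.

6.30 m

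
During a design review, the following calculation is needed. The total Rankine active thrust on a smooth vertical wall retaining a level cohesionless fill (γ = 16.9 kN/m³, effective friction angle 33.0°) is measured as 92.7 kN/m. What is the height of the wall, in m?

K_a = 0.2948. P_a = ½ K_a γ H² ⇒ H = √(2P_a/(K_a γ)).
H = √(2×92.7/(0.2948×16.9)) = 6.100 m.

6.10 m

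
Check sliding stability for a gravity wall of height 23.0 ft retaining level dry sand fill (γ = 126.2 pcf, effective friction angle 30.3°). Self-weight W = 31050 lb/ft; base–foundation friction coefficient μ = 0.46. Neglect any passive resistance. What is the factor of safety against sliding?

1.30

K_a = tan²(45° − 30.3°/2) = 0.3293.
P_a = ½K_aγH² = 0.5×0.3293×126.2×23.0² = 10990 lb/ft, acting at H/3 = 7.667 ft above the base.
FS_sliding = μW / P_a = 0.46×31050 / 10990 = 1.299.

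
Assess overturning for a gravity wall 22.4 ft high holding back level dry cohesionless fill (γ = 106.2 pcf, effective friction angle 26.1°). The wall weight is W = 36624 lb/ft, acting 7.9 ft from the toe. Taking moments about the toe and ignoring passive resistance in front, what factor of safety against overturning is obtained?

3.74

K_a = tan²(45° − 26.1°/2) = 0.3889.
P_a = ½K_aγH² = 0.5×0.3889×106.2×22.4² = 10360 lb/ft, acting at H/3 = 7.467 ft above the base.
Overturning moment M_o = P_a × H/3 = 10360 × 7.467 = 77380.
Resisting moment M_r = W × 7.9 = 36624 × 7.9 = 289300.
FS_overturning = M_r/M_o = 289300/77380 = 3.739.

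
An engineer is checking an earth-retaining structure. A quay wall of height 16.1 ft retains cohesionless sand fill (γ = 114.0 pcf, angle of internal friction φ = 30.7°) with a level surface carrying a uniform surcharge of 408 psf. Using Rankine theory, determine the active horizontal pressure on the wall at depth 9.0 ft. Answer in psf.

465 psf

K_a = (1 − sin φ)/(1 + sin φ) = 0.3240.
σ_v = γz + q = 114.0 × 9.0 + 408 = 1434 psf.
σ_h = K_a σ_v = 0.3240 × 1434 = 464.7 psf.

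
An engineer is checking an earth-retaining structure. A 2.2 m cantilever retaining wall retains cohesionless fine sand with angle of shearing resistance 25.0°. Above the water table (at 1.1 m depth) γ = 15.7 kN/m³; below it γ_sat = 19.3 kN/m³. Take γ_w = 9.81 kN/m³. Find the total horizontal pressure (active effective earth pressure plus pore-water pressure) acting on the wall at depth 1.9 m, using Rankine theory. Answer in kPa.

K_a = (1 − sin φ)/(1 + sin φ) = 0.4059.
γ' = 19.3 − 9.81 = 9.490 kN/m³.
Effective vertical stress at 1.9 m: σ'_v = 15.7×1.1 + 9.490×0.800 = 24.86 kPa.
σ'_h = K_a σ'_v = 0.4059 × 24.86 = 10.09 kPa; u = γ_w × 0.800 = 7.848 kPa.
Total σ_h = 10.09 + 7.848 = 17.94 kPa.

17.9 kPa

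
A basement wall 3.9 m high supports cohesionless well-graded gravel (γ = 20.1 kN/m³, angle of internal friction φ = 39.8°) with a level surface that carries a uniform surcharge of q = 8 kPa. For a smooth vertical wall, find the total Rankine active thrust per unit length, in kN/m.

40.4 kN/m

K_a = tan²(45° − φ/2) = 0.2194.
Soil triangle: ½ K_a γ H² = 0.5×0.2194×20.1×3.9² = 33.54 kN/m.
Surcharge rectangle: K_a q H = 0.2194×8×3.9 = 6.846 kN/m.
Total = 33.54 + 6.846 = 40.39 kN/m.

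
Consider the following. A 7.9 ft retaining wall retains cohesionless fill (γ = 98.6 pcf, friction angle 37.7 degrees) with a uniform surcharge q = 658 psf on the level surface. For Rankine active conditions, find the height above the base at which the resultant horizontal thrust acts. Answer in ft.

K_a = 0.2411.
Triangular part P₁ = ½K_aγH² = 741.7 at H/3 = 2.633 ft; rectangular part P₂ = K_a q H = 1253 at H/2 = 3.950 ft.
ȳ = (P₁·2.633 + P₂·3.950)/(P₁+P₂) = 3.460 ft.

3.46 ft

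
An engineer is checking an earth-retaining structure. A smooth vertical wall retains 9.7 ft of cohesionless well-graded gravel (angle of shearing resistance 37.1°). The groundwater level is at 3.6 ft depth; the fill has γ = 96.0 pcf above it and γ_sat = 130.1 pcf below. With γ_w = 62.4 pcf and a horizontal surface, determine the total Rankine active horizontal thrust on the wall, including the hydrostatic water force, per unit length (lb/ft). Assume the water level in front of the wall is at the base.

K_a = tan²(45° − φ/2) = 0.2475.
γ' = 130.1 − 62.4 = 67.70 pcf. Depth below WT = 6.1 ft.
σ'_h at WT = K_a γ d_w = 85.54 psf; at base = 85.54 + K_a γ' × 6.1 = 187.7 psf.
P₁ (0–3.6 ft) = ½×85.54×3.6 = 154.0. P₂ (3.6–9.7 ft) = ½(85.54+187.7)×6.1 = 833.5.
P_w = ½ γ_w h₂² = 0.5×62.4×6.1² = 1161. Total = 154.0+833.5+1161 = 2148 lb/ft.

2150 lb/ft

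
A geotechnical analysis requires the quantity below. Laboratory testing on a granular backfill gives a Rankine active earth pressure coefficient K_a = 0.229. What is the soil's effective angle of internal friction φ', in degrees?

38.9°

K_a = tan²(45° − φ/2) ⇒ 45° − φ/2 = arctan(√0.229) = 25.57°.
φ = 2(45° − 25.57°) = 38.85°.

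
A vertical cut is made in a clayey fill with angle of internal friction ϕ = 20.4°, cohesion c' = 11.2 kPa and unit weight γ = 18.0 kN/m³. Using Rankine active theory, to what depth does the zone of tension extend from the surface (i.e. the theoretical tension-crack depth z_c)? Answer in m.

K_a = tan²(45° − 20.4°/2) = 0.4831; √K_a = 0.6950.
The active pressure is zero where K_a γ z = 2c√K_a, so z_c = 2c/(γ√K_a) = 2×11.2/(18.0×0.6950) = 1.791 m.

1.79 m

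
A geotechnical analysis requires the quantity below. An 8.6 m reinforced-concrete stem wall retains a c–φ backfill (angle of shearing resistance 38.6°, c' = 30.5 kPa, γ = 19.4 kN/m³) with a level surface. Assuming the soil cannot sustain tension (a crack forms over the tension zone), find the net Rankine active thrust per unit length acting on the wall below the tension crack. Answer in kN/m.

9.59 kN/m

K_a = 0.2316; √K_a = 0.4813.
Tension-crack depth z_c = 2c/(γ√K_a) = 2×30.5/(19.4×0.4813) = 6.533 m.
σ_a at base = K_a γ H − 2c√K_a = 0.2316×19.4×8.6 − 2×30.5×0.4813 = 9.286 kPa.
P_a = ½ × 9.286 × (H − z_c) = 0.5×9.286×2.067 = 9.595 kN/m.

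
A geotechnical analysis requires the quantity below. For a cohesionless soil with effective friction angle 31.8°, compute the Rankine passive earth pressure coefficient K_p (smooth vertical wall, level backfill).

3.23

K_p = (1 + sin φ)/(1 − sin φ) = tan²(45° + 31.8°/2) = 3.228.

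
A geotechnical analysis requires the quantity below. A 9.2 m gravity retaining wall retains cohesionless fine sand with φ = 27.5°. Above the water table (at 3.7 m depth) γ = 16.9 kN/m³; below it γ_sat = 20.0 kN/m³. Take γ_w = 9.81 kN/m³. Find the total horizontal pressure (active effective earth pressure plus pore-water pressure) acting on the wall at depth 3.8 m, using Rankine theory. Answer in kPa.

K_a = (1 − sin φ)/(1 + sin φ) = 0.3682.
γ' = 20.0 − 9.81 = 10.19 kN/m³.
Effective vertical stress at 3.8 m: σ'_v = 16.9×3.7 + 10.19×0.1000 = 63.55 kPa.
σ'_h = K_a σ'_v = 0.3682 × 63.55 = 23.40 kPa; u = γ_w × 0.1000 = 0.9810 kPa.
Total σ_h = 23.40 + 0.9810 = 24.38 kPa.

24.4 kPa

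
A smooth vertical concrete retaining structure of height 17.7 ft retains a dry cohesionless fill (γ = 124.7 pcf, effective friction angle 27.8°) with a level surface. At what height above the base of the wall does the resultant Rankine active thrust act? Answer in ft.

5.90 ft

K_a = 0.3639.
The pressure distribution is triangular, so the resultant acts at H/3 above the base = 17.7/3 = 5.900 ft.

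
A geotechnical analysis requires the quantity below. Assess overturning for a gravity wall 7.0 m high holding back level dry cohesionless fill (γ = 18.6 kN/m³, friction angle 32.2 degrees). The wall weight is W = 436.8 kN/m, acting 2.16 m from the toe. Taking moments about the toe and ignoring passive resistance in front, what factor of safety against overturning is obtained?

K_a = tan²(45° − 32.2°/2) = 0.3047.
P_a = ½K_aγH² = 0.5×0.3047×18.6×7.0² = 138.9 kN/m, acting at H/3 = 2.333 m above the base.
Overturning moment M_o = P_a × H/3 = 138.9 × 2.333 = 324.0.
Resisting moment M_r = W × 2.16 = 436.8 × 2.16 = 943.5.
FS_overturning = M_r/M_o = 943.5/324.0 = 2.912.

2.91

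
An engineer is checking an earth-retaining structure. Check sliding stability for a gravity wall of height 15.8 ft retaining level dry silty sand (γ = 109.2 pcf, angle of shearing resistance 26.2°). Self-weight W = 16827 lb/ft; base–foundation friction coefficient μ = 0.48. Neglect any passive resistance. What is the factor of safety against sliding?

1.53

K_a = tan²(45° − 26.2°/2) = 0.3874.
P_a = ½K_aγH² = 0.5×0.3874×109.2×15.8² = 5281 lb/ft, acting at H/3 = 5.267 ft above the base.
FS_sliding = μW / P_a = 0.48×16827 / 5281 = 1.529.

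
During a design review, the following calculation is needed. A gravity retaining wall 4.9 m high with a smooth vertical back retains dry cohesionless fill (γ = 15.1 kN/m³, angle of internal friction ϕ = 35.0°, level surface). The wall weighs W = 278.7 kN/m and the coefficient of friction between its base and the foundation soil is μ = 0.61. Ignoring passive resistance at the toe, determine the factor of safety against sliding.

3.46

K_a = tan²(45° − 35.0°/2) = 0.2710.
P_a = ½K_aγH² = 0.5×0.2710×15.1×4.9² = 49.12 kN/m, acting at H/3 = 1.633 m above the base.
FS_sliding = μW / P_a = 0.61×278.7 / 49.12 = 3.461.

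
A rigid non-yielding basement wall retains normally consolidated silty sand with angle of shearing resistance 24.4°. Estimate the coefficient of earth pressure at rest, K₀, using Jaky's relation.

0.587

K₀ = 1 − sin φ' = 1 − sin 24.4° = 0.5869.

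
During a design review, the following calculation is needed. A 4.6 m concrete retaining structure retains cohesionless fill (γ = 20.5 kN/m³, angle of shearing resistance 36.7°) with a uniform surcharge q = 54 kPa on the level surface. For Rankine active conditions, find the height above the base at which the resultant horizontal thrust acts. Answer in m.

K_a = 0.2519.
Triangular part P₁ = ½K_aγH² = 54.63 at H/3 = 1.533 m; rectangular part P₂ = K_a q H = 62.56 at H/2 = 2.300 m.
ȳ = (P₁·1.533 + P₂·2.300)/(P₁+P₂) = 1.943 m.

1.94 m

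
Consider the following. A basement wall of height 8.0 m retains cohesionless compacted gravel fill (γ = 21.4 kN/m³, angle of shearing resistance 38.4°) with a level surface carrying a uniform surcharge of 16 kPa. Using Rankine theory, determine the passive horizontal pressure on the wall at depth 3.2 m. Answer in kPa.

K_p = (1 + sin φ)/(1 − sin φ) = 4.279.
σ_v = γz + q = 21.4 × 3.2 + 16 = 84.48 kPa.
σ_h = K_p σ_v = 4.279 × 84.48 = 361.5 kPa.

361 kPa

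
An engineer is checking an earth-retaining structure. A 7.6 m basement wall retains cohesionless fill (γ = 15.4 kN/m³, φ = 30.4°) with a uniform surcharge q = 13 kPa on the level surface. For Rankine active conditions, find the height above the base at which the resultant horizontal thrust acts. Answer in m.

2.76 m

K_a = 0.3280.
Triangular part P₁ = ½K_aγH² = 145.9 at H/3 = 2.533 m; rectangular part P₂ = K_a q H = 32.41 at H/2 = 3.800 m.
ȳ = (P₁·2.533 + P₂·3.800)/(P₁+P₂) = 2.764 m.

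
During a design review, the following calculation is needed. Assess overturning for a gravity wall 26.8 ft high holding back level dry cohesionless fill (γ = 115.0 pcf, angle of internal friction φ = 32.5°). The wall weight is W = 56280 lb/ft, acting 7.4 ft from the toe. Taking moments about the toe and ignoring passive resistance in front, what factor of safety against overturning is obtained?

K_a = tan²(45° − 32.5°/2) = 0.3010.
P_a = ½K_aγH² = 0.5×0.3010×115.0×26.8² = 12430 lb/ft, acting at H/3 = 8.933 ft above the base.
Overturning moment M_o = P_a × H/3 = 12430 × 8.933 = 111000.
Resisting moment M_r = W × 7.4 = 56280 × 7.4 = 416500.
FS_overturning = M_r/M_o = 416500/111000 = 3.751.

3.75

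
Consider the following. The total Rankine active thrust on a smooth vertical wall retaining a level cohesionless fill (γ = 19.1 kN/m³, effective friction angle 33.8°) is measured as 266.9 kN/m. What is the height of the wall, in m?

9.90 m

K_a = 0.2851. P_a = ½ K_a γ H² ⇒ H = √(2P_a/(K_a γ)).
H = √(2×266.9/(0.2851×19.1)) = 9.901 m.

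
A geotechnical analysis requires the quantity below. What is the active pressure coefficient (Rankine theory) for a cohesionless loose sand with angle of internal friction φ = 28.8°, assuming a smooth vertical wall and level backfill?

0.350

K_a = (1 − sin φ)/(1 + sin φ) = (1 − sin 28.8°)/(1 + sin 28.8°) = 0.3498.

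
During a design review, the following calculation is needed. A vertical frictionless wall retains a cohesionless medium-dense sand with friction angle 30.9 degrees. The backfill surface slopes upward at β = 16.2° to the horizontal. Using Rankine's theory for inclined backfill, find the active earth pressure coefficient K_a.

K_a = cos β · (cos β − √(cos²β − cos²φ)) / (cos β + √(cos²β − cos²φ)).
cos β = 0.9603, cos φ = 0.8581, √(cos²β − cos²φ) = 0.4311.
K_a = 0.9603 × (0.9603 − 0.4311)/(0.9603 + 0.4311) = 0.3652.

0.365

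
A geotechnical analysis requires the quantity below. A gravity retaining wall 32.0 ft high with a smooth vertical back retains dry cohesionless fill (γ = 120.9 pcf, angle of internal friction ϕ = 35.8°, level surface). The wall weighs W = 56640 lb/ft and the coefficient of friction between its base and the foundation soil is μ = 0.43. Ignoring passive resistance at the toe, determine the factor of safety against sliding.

1.50

K_a = tan²(45° − 35.8°/2) = 0.2619.
P_a = ½K_aγH² = 0.5×0.2619×120.9×32.0² = 16210 lb/ft, acting at H/3 = 10.67 ft above the base.
FS_sliding = μW / P_a = 0.43×56640 / 16210 = 1.503.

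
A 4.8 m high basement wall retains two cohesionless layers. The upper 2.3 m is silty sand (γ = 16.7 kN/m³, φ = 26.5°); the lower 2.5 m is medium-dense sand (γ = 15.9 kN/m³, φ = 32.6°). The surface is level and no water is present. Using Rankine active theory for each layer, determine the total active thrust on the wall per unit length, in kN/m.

K_a1 = tan²(45°−26.5°/2) = 0.3829; K_a2 = tan²(45°−32.6°/2) = 0.2997.
Layer 1: σ at base = K_a1 γ₁ h₁ = 14.71 kPa; P₁ = ½×14.71×2.3 = 16.91.
Layer 2: σ_v at top = γ₁h₁ = 38.41; σ_h top = K_a2×38.41 = 11.51; σ_h base = K_a2×(38.41+15.9×2.5) = 23.43.
P₂ = ½(11.51+23.43)×2.5 = 43.68. Total P_a = 16.91+43.68 = 60.59 kN/m.

60.6 kN/m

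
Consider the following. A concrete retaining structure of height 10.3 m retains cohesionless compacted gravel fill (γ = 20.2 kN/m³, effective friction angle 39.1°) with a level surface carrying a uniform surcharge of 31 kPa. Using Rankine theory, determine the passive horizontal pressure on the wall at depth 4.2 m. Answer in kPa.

511 kPa

K_p = (1 + sin φ)/(1 − sin φ) = 4.415.
σ_v = γz + q = 20.2 × 4.2 + 31 = 115.8 kPa.
σ_h = K_p σ_v = 4.415 × 115.8 = 511.5 kPa.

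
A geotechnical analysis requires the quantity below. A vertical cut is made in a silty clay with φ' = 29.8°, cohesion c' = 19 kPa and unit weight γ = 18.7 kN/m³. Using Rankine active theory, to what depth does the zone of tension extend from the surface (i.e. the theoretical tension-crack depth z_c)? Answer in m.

3.51 m

K_a = tan²(45° − 29.8°/2) = 0.3360; √K_a = 0.5797.
The active pressure is zero where K_a γ z = 2c√K_a, so z_c = 2c/(γ√K_a) = 2×19/(18.7×0.5797) = 3.506 m.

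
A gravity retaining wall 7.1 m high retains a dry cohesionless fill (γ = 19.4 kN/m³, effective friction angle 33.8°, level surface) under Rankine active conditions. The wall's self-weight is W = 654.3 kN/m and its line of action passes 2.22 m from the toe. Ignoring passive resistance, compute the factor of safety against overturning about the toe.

K_a = tan²(45° − 33.8°/2) = 0.2851.
P_a = ½K_aγH² = 0.5×0.2851×19.4×7.1² = 139.4 kN/m, acting at H/3 = 2.367 m above the base.
Overturning moment M_o = P_a × H/3 = 139.4 × 2.367 = 329.9.
Resisting moment M_r = W × 2.22 = 654.3 × 2.22 = 1453.
FS_overturning = M_r/M_o = 1453/329.9 = 4.403.

4.40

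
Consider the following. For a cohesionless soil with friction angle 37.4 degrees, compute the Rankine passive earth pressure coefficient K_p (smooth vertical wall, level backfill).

4.09

K_p = (1 + sin φ)/(1 − sin φ) = tan²(45° + 37.4°/2) = 4.094.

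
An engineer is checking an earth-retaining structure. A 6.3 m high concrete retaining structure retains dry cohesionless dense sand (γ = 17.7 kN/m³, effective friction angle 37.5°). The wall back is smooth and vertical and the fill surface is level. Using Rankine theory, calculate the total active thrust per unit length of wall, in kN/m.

K_a = tan²(45° − φ/2) = 0.2432.
P_a = ½ K_a γ H² = 0.5 × 0.2432 × 17.7 × 6.3² = 85.42 kN/m.

85.4 kN/m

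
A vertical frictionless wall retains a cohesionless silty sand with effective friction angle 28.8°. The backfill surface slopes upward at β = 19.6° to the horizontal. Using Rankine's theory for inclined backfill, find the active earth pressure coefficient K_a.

K_a = cos β · (cos β − √(cos²β − cos²φ)) / (cos β + √(cos²β − cos²φ)).
cos β = 0.9421, cos φ = 0.8763, √(cos²β − cos²φ) = 0.3458.
K_a = 0.9421 × (0.9421 − 0.3458)/(0.9421 + 0.3458) = 0.4362.

0.436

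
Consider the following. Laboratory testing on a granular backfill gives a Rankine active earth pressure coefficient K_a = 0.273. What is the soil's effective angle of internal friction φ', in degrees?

34.8°

K_a = tan²(45° − φ/2) ⇒ 45° − φ/2 = arctan(√0.273) = 27.59°.
φ = 2(45° − 27.59°) = 34.83°.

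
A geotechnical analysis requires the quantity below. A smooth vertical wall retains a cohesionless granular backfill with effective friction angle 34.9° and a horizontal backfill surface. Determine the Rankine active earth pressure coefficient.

0.272

K_a = (1 − sin φ)/(1 + sin φ) = (1 − sin 34.9°)/(1 + sin 34.9°) = 0.2721.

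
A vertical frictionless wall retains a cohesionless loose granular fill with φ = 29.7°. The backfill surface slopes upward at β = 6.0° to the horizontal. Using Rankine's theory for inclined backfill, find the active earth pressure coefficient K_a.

K_a = cos β · (cos β − √(cos²β − cos²φ)) / (cos β + √(cos²β − cos²φ)).
cos β = 0.9945, cos φ = 0.8686, √(cos²β − cos²φ) = 0.4843.
K_a = 0.9945 × (0.9945 − 0.4843)/(0.9945 + 0.4843) = 0.3431.

0.343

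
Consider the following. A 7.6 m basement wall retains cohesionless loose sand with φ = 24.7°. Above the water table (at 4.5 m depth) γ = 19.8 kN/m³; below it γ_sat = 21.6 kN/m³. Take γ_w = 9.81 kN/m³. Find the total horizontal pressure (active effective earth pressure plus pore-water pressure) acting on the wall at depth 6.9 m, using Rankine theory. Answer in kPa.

K_a = (1 − sin φ)/(1 + sin φ) = 0.4106.
γ' = 21.6 − 9.81 = 11.79 kN/m³.
Effective vertical stress at 6.9 m: σ'_v = 19.8×4.5 + 11.79×2.40 = 117.4 kPa.
σ'_h = K_a σ'_v = 0.4106 × 117.4 = 48.20 kPa; u = γ_w × 2.40 = 23.54 kPa.
Total σ_h = 48.20 + 23.54 = 71.74 kPa.

71.7 kPa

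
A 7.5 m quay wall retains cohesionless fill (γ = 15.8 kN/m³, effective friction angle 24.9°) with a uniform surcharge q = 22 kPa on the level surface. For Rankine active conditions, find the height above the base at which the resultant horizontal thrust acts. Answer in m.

K_a = 0.4074.
Triangular part P₁ = ½K_aγH² = 181.0 at H/3 = 2.500 m; rectangular part P₂ = K_a q H = 67.22 at H/2 = 3.750 m.
ȳ = (P₁·2.500 + P₂·3.750)/(P₁+P₂) = 2.838 m.

2.84 m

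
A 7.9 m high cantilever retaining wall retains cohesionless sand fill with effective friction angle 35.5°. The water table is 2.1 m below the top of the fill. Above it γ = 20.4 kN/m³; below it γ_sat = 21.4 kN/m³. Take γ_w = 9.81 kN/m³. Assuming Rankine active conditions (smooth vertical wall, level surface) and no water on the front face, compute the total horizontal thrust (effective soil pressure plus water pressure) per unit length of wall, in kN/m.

K_a = tan²(45° − φ/2) = 0.2653.
γ' = 21.4 − 9.81 = 11.59 kN/m³. Depth below WT = 5.8 m.
σ'_h at WT = K_a γ d_w = 11.36 kPa; at base = 11.36 + K_a γ' × 5.8 = 29.20 kPa.
P₁ (0–2.1 m) = ½×11.36×2.1 = 11.93. P₂ (2.1–7.9 m) = ½(11.36+29.20)×5.8 = 117.6.
P_w = ½ γ_w h₂² = 0.5×9.81×5.8² = 165.0. Total = 11.93+117.6+165.0 = 294.6 kN/m.

295 kN/m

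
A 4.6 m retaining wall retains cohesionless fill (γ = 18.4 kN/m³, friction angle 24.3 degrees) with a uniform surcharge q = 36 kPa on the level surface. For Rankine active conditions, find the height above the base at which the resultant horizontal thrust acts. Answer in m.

K_a = 0.4169.
Triangular part P₁ = ½K_aγH² = 81.16 at H/3 = 1.533 m; rectangular part P₂ = K_a q H = 69.04 at H/2 = 2.300 m.
ȳ = (P₁·1.533 + P₂·2.300)/(P₁+P₂) = 1.886 m.

1.89 m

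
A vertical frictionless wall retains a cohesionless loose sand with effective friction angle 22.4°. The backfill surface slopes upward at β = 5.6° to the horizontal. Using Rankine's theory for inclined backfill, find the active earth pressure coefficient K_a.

K_a = cos β · (cos β − √(cos²β − cos²φ)) / (cos β + √(cos²β − cos²φ)).
cos β = 0.9952, cos φ = 0.9245, √(cos²β − cos²φ) = 0.3684.
K_a = 0.9952 × (0.9952 − 0.3684)/(0.9952 + 0.3684) = 0.4575.

0.458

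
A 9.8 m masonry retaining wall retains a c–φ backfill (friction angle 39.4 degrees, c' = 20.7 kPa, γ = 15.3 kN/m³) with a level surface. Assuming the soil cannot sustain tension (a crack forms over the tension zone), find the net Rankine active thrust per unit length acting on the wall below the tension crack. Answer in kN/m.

K_a = 0.2234; √K_a = 0.4727.
Tension-crack depth z_c = 2c/(γ√K_a) = 2×20.7/(15.3×0.4727) = 5.724 m.
σ_a at base = K_a γ H − 2c√K_a = 0.2234×15.3×9.8 − 2×20.7×0.4727 = 13.93 kPa.
P_a = ½ × 13.93 × (H − z_c) = 0.5×13.93×4.076 = 28.39 kN/m.

28.4 kN/m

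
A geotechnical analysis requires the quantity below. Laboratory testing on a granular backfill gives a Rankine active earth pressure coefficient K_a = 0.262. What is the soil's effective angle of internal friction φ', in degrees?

K_a = tan²(45° − φ/2) ⇒ 45° − φ/2 = arctan(√0.262) = 27.11°.
φ = 2(45° − 27.11°) = 35.79°.

35.8°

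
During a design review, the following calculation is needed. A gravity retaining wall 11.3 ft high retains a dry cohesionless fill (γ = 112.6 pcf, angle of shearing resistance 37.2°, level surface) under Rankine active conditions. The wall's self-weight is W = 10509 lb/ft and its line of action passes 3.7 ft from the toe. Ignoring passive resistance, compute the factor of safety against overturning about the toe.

K_a = tan²(45° − 37.2°/2) = 0.2464.
P_a = ½K_aγH² = 0.5×0.2464×112.6×11.3² = 1771 lb/ft, acting at H/3 = 3.767 ft above the base.
Overturning moment M_o = P_a × H/3 = 1771 × 3.767 = 6673.
Resisting moment M_r = W × 3.7 = 10509 × 3.7 = 38880.
FS_overturning = M_r/M_o = 38880/6673 = 5.827.

5.83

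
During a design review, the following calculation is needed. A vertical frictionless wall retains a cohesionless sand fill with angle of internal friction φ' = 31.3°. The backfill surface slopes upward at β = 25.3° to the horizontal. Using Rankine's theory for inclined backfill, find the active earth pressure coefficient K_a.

0.459

K_a = cos β · (cos β − √(cos²β − cos²φ)) / (cos β + √(cos²β − cos²φ)).
cos β = 0.9041, cos φ = 0.8545, √(cos²β − cos²φ) = 0.2954.
K_a = 0.9041 × (0.9041 − 0.2954)/(0.9041 + 0.2954) = 0.4588.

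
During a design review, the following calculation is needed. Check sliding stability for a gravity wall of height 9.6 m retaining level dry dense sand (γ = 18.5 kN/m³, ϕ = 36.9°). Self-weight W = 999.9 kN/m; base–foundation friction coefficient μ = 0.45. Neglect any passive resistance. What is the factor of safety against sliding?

K_a = tan²(45° − 36.9°/2) = 0.2497.
P_a = ½K_aγH² = 0.5×0.2497×18.5×9.6² = 212.8 kN/m, acting at H/3 = 3.200 m above the base.
FS_sliding = μW / P_a = 0.45×999.9 / 212.8 = 2.114.

2.11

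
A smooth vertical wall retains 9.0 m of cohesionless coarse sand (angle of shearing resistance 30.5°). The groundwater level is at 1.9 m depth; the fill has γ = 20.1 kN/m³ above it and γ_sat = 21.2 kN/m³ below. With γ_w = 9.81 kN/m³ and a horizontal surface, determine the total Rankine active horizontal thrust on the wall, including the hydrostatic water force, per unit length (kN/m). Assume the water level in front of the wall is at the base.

K_a = tan²(45° − φ/2) = 0.3267.
γ' = 21.2 − 9.81 = 11.39 kN/m³. Depth below WT = 7.1 m.
σ'_h at WT = K_a γ d_w = 12.48 kPa; at base = 12.48 + K_a γ' × 7.1 = 38.89 kPa.
P₁ (0–1.9 m) = ½×12.48×1.9 = 11.85. P₂ (1.9–9.0 m) = ½(12.48+38.89)×7.1 = 182.4.
P_w = ½ γ_w h₂² = 0.5×9.81×7.1² = 247.3. Total = 11.85+182.4+247.3 = 441.5 kN/m.

441 kN/m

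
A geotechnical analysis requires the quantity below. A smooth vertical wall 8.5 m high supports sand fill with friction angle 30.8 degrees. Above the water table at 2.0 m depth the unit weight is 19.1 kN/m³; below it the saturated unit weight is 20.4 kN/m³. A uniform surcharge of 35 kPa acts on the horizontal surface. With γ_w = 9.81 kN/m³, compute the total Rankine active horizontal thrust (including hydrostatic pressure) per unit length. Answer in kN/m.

K_a = tan²(45° − φ/2) = 0.3227.
γ' = 20.4 − 9.81 = 10.59 kN/m³. h₂ = H − d_w = 6.5 m.
σ'_h: at surface K_a·q = 11.29; at WT K_a(q+γd_w) = 23.62; at base K_a(q+γd_w+γ'h₂) = 45.84 kPa.
P₁ = ½(11.29+23.62)×2.0 = 34.92; P₂ = ½(23.62+45.84)×6.5 = 225.7; P_w = ½γ_w h₂² = 207.2.
Total = 34.92+225.7+207.2 = 467.9 kN/m.

468 kN/m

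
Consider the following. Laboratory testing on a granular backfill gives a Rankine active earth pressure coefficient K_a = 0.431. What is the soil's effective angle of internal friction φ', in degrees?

K_a = tan²(45° − φ/2) ⇒ 45° − φ/2 = arctan(√0.431) = 33.29°.
φ = 2(45° − 33.29°) = 23.43°.

23.4°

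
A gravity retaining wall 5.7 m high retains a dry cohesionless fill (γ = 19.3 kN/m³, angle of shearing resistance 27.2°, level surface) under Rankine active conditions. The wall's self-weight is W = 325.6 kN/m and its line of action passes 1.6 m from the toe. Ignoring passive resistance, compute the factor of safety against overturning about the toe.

2.35

K_a = tan²(45° − 27.2°/2) = 0.3726.
P_a = ½K_aγH² = 0.5×0.3726×19.3×5.7² = 116.8 kN/m, acting at H/3 = 1.900 m above the base.
Overturning moment M_o = P_a × H/3 = 116.8 × 1.900 = 222.0.
Resisting moment M_r = W × 1.6 = 325.6 × 1.6 = 521.0.
FS_overturning = M_r/M_o = 521.0/222.0 = 2.347.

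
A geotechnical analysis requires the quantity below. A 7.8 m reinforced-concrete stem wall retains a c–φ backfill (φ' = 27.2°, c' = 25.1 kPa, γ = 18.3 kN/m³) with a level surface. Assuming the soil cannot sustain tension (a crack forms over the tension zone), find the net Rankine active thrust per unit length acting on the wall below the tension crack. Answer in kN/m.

37.3 kN/m

K_a = 0.3726; √K_a = 0.6104.
Tension-crack depth z_c = 2c/(γ√K_a) = 2×25.1/(18.3×0.6104) = 4.494 m.
σ_a at base = K_a γ H − 2c√K_a = 0.3726×18.3×7.8 − 2×25.1×0.6104 = 22.54 kPa.
P_a = ½ × 22.54 × (H − z_c) = 0.5×22.54×3.306 = 37.26 kN/m.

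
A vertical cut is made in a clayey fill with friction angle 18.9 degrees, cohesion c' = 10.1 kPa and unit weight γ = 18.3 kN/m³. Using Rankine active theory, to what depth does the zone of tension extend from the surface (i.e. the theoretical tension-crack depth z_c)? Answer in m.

K_a = tan²(45° − 18.9°/2) = 0.5107; √K_a = 0.7146.
The active pressure is zero where K_a γ z = 2c√K_a, so z_c = 2c/(γ√K_a) = 2×10.1/(18.3×0.7146) = 1.545 m.

1.54 m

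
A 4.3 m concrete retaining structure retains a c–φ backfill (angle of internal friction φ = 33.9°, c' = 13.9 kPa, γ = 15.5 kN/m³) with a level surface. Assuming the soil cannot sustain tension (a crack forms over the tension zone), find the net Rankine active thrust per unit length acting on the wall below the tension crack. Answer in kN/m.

K_a = 0.2839; √K_a = 0.5328.
Tension-crack depth z_c = 2c/(γ√K_a) = 2×13.9/(15.5×0.5328) = 3.366 m.
σ_a at base = K_a γ H − 2c√K_a = 0.2839×15.5×4.3 − 2×13.9×0.5328 = 4.110 kPa.
P_a = ½ × 4.110 × (H − z_c) = 0.5×4.110×0.9339 = 1.919 kN/m.

1.92 kN/m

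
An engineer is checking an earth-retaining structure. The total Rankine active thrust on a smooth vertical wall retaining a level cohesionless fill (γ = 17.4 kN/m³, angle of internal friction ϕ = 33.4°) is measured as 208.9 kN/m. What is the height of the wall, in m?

9.10 m

K_a = 0.2899. P_a = ½ K_a γ H² ⇒ H = √(2P_a/(K_a γ)).
H = √(2×208.9/(0.2899×17.4)) = 9.101 m.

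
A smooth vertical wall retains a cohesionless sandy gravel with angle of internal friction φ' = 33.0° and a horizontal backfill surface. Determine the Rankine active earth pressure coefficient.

K_a = tan²(45° − φ/2) = tan²(28.50°) = 0.2948.

0.295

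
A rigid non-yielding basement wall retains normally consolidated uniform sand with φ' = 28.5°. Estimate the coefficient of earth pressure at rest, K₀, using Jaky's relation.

0.523

K₀ = 1 − sin φ' = 1 − sin 28.5° = 0.5228.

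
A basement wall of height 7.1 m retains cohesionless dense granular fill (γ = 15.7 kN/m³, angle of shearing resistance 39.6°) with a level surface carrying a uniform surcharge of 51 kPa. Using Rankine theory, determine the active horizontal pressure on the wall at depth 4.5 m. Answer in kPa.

26.9 kPa

K_a = (1 − sin φ)/(1 + sin φ) = 0.2214.
σ_v = γz + q = 15.7 × 4.5 + 51 = 121.6 kPa.
σ_h = K_a σ_v = 0.2214 × 121.6 = 26.94 kPa.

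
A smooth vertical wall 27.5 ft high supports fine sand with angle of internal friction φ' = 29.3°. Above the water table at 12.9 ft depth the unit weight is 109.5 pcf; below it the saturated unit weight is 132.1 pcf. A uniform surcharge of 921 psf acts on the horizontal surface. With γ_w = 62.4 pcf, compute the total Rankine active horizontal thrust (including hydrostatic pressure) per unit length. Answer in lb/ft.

28100 lb/ft

K_a = tan²(45° − φ/2) = 0.3428.
γ' = 132.1 − 62.4 = 69.70 pcf. h₂ = H − d_w = 14.6 ft.
σ'_h: at surface K_a·q = 315.8; at WT K_a(q+γd_w) = 800.0; at base K_a(q+γd_w+γ'h₂) = 1149 psf.
P₁ = ½(315.8+800.0)×12.9 = 7197; P₂ = ½(800.0+1149)×14.6 = 14230; P_w = ½γ_w h₂² = 6651.
Total = 7197+14230+6651 = 28070 lb/ft.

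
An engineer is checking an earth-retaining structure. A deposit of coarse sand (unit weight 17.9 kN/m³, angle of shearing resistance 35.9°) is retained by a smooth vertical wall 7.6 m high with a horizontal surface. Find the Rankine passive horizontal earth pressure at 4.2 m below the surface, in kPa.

K_p = (1 + sin φ)/(1 − sin φ) = 3.835.
σ_h = K_p γ z = 3.835 × 17.9 × 4.2 = 288.3 kPa.

288 kPa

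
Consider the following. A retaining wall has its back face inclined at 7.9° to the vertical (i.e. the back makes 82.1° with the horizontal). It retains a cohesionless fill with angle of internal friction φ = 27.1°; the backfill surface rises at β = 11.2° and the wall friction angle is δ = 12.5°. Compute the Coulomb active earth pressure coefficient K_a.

K_a = sin²(α+φ) / [sin²α · sin(α−δ) · (1 + √{sin(φ+δ)sin(φ−β) / (sin(α−δ)sin(α+β))})²].
With α = 82.1°, φ = 27.1°, δ = 12.5°, β = 11.2°: K_a = 0.4730.

0.473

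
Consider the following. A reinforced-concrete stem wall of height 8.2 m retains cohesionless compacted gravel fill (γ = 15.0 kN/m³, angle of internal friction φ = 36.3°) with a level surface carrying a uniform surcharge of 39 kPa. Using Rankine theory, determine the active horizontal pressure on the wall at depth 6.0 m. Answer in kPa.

K_a = (1 − sin φ)/(1 + sin φ) = 0.2563.
σ_v = γz + q = 15.0 × 6.0 + 39 = 129.0 kPa.
σ_h = K_a σ_v = 0.2563 × 129.0 = 33.06 kPa.

33.1 kPa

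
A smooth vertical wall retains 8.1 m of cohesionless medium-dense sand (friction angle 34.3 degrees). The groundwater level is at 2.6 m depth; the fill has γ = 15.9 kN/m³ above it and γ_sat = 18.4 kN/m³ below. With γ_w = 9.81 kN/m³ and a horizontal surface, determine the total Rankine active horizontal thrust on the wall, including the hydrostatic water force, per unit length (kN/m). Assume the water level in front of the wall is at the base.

K_a = tan²(45° − φ/2) = 0.2792.
γ' = 18.4 − 9.81 = 8.590 kN/m³. Depth below WT = 5.5 m.
σ'_h at WT = K_a γ d_w = 11.54 kPa; at base = 11.54 + K_a γ' × 5.5 = 24.73 kPa.
P₁ (0–2.6 m) = ½×11.54×2.6 = 15.00. P₂ (2.6–8.1 m) = ½(11.54+24.73)×5.5 = 99.74.
P_w = ½ γ_w h₂² = 0.5×9.81×5.5² = 148.4. Total = 15.00+99.74+148.4 = 263.1 kN/m.

263 kN/m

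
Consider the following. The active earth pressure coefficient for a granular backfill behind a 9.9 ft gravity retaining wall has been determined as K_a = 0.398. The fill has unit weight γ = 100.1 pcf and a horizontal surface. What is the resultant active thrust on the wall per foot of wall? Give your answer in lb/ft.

P = ½ K_a γ H² = 0.5 × 0.398 × 100.1 × 9.9² = 1952 lb/ft.

1950 lb/ft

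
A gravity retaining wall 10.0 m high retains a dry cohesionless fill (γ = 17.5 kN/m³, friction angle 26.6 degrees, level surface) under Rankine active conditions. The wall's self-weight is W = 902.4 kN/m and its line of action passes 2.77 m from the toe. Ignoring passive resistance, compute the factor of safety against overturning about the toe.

2.25

K_a = tan²(45° − 26.6°/2) = 0.3814.
P_a = ½K_aγH² = 0.5×0.3814×17.5×10.0² = 333.8 kN/m, acting at H/3 = 3.333 m above the base.
Overturning moment M_o = P_a × H/3 = 333.8 × 3.333 = 1113.
Resisting moment M_r = W × 2.77 = 902.4 × 2.77 = 2500.
FS_overturning = M_r/M_o = 2500/1113 = 2.247.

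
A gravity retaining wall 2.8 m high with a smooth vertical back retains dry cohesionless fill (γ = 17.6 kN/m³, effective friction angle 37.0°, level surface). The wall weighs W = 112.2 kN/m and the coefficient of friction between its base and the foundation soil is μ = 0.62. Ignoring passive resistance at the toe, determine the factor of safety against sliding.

4.06

K_a = tan²(45° − 37.0°/2) = 0.2486.
P_a = ½K_aγH² = 0.5×0.2486×17.6×2.8² = 17.15 kN/m, acting at H/3 = 0.9333 m above the base.
FS_sliding = μW / P_a = 0.62×112.2 / 17.15 = 4.056.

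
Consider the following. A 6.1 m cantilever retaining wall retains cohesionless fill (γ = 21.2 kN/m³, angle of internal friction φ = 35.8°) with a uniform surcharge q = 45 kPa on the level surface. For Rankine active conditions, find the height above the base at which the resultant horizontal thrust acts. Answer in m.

K_a = 0.2619.
Triangular part P₁ = ½K_aγH² = 103.3 at H/3 = 2.033 m; rectangular part P₂ = K_a q H = 71.88 at H/2 = 3.050 m.
ȳ = (P₁·2.033 + P₂·3.050)/(P₁+P₂) = 2.451 m.

2.45 m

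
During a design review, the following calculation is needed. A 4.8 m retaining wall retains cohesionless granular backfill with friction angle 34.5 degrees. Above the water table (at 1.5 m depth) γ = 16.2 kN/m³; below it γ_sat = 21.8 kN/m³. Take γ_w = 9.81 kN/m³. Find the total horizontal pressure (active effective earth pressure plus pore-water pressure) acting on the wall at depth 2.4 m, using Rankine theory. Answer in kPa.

18.5 kPa

K_a = (1 − sin φ)/(1 + sin φ) = 0.2768.
γ' = 21.8 − 9.81 = 11.99 kN/m³.
Effective vertical stress at 2.4 m: σ'_v = 16.2×1.5 + 11.99×0.900 = 35.09 kPa.
σ'_h = K_a σ'_v = 0.2768 × 35.09 = 9.713 kPa; u = γ_w × 0.900 = 8.829 kPa.
Total σ_h = 9.713 + 8.829 = 18.54 kPa.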